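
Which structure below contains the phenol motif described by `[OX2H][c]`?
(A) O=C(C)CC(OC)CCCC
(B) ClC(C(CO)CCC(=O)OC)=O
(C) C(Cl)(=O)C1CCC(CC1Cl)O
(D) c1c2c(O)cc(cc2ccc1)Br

D

[OX2H][c] describes a hydroxyl oxygen attached to an aromatic carbon (a phenol).
(A) has a methoxy ether (-OCH3) but the oxygen has H0, not H1.
(B) has a hydroxyl group (-OH) but the -OH is on an aliphatic carbon, not an aromatic c.
(C) has a hydroxyl group (-OH) but the -OH is on an aliphatic carbon, not an aromatic c.
(D) contains a hydroxyl group (-OH), which satisfies every atom and bond constraint.
So the answer is (D).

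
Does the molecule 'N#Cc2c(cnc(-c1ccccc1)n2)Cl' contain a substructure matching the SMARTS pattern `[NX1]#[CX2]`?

The pattern [NX1]#[CX2] describes a nitrogen triple-bonded to a two-connected carbon — a nitrile.
The molecule carries a nitrile (-C#N), whose atoms satisfy every constraint of the query, so the pattern matches.

Yes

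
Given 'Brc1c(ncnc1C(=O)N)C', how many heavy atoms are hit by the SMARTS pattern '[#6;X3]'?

5

Check the 11 heavy atoms by environment: 2× n (aromatic, X2) → no; 4× c (aromatic, X3) → match; 1× C (X4) → no; 1× C (X3) → match; 1× O (X1) → no; 1× N (X3) → no; 1× Br (X1) → no.
Summing the matching environments: 4 + 1 = 5 matching atoms.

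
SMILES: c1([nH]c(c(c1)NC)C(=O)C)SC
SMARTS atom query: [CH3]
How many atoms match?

3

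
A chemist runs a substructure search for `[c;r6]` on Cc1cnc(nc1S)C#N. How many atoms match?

The query [c;r6] means: aromatic carbon that belongs to a six-membered ring.
Check the 10 heavy atoms by environment: 2× n (aromatic, in 6-ring) → no; 4× c (aromatic, in 6-ring) → match; 2× C (acyclic) → no; 1× N (acyclic) → no; 1× S (acyclic) → no.
That gives 4 matching atoms.

4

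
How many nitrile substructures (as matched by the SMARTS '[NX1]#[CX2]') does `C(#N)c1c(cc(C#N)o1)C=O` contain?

2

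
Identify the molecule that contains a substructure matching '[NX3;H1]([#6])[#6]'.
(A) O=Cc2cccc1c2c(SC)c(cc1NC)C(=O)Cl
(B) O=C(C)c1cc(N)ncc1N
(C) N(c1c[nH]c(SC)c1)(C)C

A

[NX3;H1]([#6])[#6] describes a trivalent nitrogen with one H, bonded to two carbons (a secondary amine).
(A) contains an N-methylamino group (-NHCH3), which satisfies every atom and bond constraint.
(B) has a primary amino group (-NH2) but the nitrogen has H2 and only one carbon neighbour.
(C) has a dimethylamino group (-N(CH3)2) but the nitrogen has H0, not H1.
So the answer is (A).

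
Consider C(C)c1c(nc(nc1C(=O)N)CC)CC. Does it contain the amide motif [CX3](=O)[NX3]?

The pattern [CX3](=O)[NX3] describes a carbonyl carbon bonded to a trivalent nitrogen — an amide.
The molecule carries a primary amide (-C(=O)NH2), whose atoms satisfy every constraint of the query, so the pattern matches.

Yes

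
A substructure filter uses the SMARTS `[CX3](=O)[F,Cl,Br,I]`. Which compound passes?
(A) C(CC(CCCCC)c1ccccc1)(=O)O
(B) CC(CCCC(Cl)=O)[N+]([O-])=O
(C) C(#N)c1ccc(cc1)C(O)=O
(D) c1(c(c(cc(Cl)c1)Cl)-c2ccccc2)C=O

B

[CX3](=O)[F,Cl,Br,I] describes a carbonyl carbon bonded to a halogen (an acyl halide).
(A) has a carboxylic acid group (-C(=O)OH) but the carbonyl is bonded to -OH, not to a halogen.
(B) contains an acyl chloride (-C(=O)Cl), which satisfies every atom and bond constraint.
(C) has a carboxylic acid group (-C(=O)OH) but the carbonyl is bonded to -OH, not to a halogen.
(D) has a chloro substituent but the Cl is not on a carbonyl carbon.
So the answer is (B).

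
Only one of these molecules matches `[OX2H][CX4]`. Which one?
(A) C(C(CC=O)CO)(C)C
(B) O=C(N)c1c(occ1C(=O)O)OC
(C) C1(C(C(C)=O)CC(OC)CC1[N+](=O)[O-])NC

A

[OX2H][CX4] describes a hydroxyl oxygen bound to an sp3 (X4) carbon (an aliphatic alcohol).
(A) contains a hydroxyl group (-OH), which satisfies every atom and bond constraint.
(B) has a methoxy ether (-OCH3) but the oxygen has H0 (ether), not H1.
(C) has a methoxy ether (-OCH3) but the oxygen has H0 (ether), not H1.
So the answer is (A).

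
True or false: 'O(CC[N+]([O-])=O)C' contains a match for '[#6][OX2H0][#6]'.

True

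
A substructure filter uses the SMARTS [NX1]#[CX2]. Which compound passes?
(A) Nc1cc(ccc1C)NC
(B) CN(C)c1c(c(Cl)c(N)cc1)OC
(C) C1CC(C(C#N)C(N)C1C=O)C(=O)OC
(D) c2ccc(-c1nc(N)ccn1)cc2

C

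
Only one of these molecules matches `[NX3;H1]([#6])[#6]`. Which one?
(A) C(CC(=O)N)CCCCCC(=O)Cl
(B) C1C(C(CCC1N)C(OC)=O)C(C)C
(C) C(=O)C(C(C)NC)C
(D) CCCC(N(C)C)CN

C

[NX3;H1]([#6])[#6] describes a trivalent nitrogen with one H, bonded to two carbons (a secondary amine).
(A) has a primary amide (-C(=O)NH2) but the -C(=O)NH2 nitrogen has H2, not H1.
(B) has a primary amino group (-NH2) but the nitrogen has H2 and only one carbon neighbour.
(C) contains an N-methylamino group (-NHCH3), which satisfies every atom and bond constraint.
(D) has a primary amino group (-NH2) but the nitrogen has H2 and only one carbon neighbour.
So the answer is (C).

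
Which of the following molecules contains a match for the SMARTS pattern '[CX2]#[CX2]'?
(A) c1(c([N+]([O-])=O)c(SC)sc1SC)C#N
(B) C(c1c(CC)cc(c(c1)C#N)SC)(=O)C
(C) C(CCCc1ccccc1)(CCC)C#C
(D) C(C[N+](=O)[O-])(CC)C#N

C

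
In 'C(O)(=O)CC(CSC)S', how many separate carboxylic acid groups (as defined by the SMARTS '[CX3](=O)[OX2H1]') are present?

1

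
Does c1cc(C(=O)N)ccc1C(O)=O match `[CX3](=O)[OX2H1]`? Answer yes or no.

Yes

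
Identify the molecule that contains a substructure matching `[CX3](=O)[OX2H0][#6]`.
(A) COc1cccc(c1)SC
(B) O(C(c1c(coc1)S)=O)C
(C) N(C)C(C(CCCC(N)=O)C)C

[CX3](=O)[OX2H0][#6] describes a carbonyl carbon bonded to an oxygen that is itself bonded to carbon (no H on that O) (an ester).
(A) has a methoxy ether (-OCH3) but the ether oxygen is not adjacent to a C=O carbon.
(B) contains a methyl-ester group (-C(=O)OCH3), which satisfies every atom and bond constraint.
(C) has a primary amide (-C(=O)NH2) but the carbonyl is bonded to N, not to an O-C linkage.
So the answer is (B).

B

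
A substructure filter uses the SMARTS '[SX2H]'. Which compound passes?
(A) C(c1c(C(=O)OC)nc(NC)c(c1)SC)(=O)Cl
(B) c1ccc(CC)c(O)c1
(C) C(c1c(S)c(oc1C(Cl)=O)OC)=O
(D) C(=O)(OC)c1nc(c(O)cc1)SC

[SX2H] describes an aliphatic sulfur with two connections, one being H (a thiol).
(A) has a methylthio ether (-SCH3) but the sulfur has H0 (bonded to two carbons), not H1.
(B) has a hydroxyl group (-OH) but it is an -OH, not an -SH.
(C) contains a thiol (-SH), which satisfies every atom and bond constraint.
(D) has a hydroxyl group (-OH) but it is an -OH, not an -SH.
So the answer is (C).

C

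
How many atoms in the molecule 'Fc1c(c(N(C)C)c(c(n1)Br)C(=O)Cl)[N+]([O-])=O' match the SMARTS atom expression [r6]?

The query [r6] means: r6 matches atoms in a six-membered ring.
Check the 17 heavy atoms by environment: 1× n (aromatic, in 6-ring) → match; 5× c (aromatic, in 6-ring) → match; 3× C (acyclic) → no; 2× O (acyclic) → no; 1× Cl (acyclic) → no; 1× Br (acyclic) → no; 1× N (charge +1, acyclic) → no; 1× O (charge -1, acyclic) → no; 1× N (acyclic) → no; 1× F (acyclic) → no.
Summing the matching environments: 1 + 5 = 6 matching atoms.

6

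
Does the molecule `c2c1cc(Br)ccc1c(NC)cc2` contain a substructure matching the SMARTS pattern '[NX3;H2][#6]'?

The pattern [NX3;H2][#6] describes a trivalent nitrogen with two H attached to carbon — a primary amine.
The closest candidate here is an N-methylamino group (-NHCH3), but the nitrogen bears two carbons and only one H (H1), not H2. No other fragment satisfies the full query, so there is no match.

No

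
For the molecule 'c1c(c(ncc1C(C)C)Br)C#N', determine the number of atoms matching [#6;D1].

2

The query [#6;D1] means: carbon bonded to exactly one heavy atom.
Check the 12 heavy atoms by environment: 1× n (aromatic, D2) → no; 3× c (aromatic, D3) → no; 2× c (aromatic, D2) → no; 1× C (D2) → no; 1× N (D1) → no; 1× Br (D1) → no; 1× C (D3) → no; 2× C (D1) → match.
That gives 2 matching atoms.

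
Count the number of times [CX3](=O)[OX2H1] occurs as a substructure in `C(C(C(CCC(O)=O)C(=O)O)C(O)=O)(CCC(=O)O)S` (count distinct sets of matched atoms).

4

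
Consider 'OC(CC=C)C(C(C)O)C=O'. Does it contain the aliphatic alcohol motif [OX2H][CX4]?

The pattern [OX2H][CX4] describes a hydroxyl oxygen bound to an sp3 (X4) carbon — an aliphatic alcohol.
The molecule carries a hydroxyl group (-OH), whose atoms satisfy every constraint of the query, so the pattern matches.

Yes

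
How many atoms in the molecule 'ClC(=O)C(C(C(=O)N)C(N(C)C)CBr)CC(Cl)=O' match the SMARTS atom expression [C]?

10

The query [C] means: uppercase C matches aliphatic (non-aromatic) carbon only.
Check the 18 heavy atoms by environment: 10× C → match; 2× N → no; 1× Br → no; 3× O → no; 2× Cl → no.
That gives 10 matching atoms.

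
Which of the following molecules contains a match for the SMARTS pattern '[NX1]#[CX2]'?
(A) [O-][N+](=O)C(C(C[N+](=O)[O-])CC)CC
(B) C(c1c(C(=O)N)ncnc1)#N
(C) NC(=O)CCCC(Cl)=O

B

[NX1]#[CX2] describes a nitrogen triple-bonded to a two-connected carbon (a nitrile).
(A) has a nitro group (-[N+](=O)[O-]) but there is no C#N triple bond.
(B) contains a nitrile (-C#N), which satisfies every atom and bond constraint.
(C) has a primary amide (-C(=O)NH2) but the nitrogen is NX3, not NX1.
So the answer is (B).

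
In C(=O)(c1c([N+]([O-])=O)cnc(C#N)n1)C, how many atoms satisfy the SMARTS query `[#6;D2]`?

Check the 14 heavy atoms by environment: 2× n (aromatic, D2) → no; 3× c (aromatic, D3) → no; 1× c (aromatic, D2) → match; 1× C (D2) → match; 1× N (D1) → no; 1× C (D3) → no; 2× O (D1) → no; 1× C (D1) → no; 1× N (charge +1, D3) → no; 1× O (charge -1, D1) → no.
Summing the matching environments: 1 + 1 = 2 matching atoms.

2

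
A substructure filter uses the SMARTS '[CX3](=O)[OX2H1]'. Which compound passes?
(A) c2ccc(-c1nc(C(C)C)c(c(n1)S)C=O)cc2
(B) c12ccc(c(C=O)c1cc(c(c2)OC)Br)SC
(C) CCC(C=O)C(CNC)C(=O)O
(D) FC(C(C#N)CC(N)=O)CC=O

[CX3](=O)[OX2H1] describes an sp2 carbon double-bonded to O and single-bonded to an -OH oxygen (a carboxylic acid).
(A) has an aldehyde (-CHO) but there is no singly-bonded oxygen on the carbonyl carbon.
(B) has an aldehyde (-CHO) but there is no singly-bonded oxygen on the carbonyl carbon.
(C) contains a carboxylic acid group (-C(=O)OH), which satisfies every atom and bond constraint.
(D) has a primary amide (-C(=O)NH2) but the carbonyl is bonded to N, not to an -OH oxygen.
So the answer is (C).

C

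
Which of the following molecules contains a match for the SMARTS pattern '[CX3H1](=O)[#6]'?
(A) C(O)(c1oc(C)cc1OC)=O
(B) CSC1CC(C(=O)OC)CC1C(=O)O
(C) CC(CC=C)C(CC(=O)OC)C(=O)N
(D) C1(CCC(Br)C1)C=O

D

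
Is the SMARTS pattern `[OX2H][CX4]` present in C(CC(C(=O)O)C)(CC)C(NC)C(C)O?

The pattern [OX2H][CX4] describes a hydroxyl oxygen bound to an sp3 (X4) carbon — an aliphatic alcohol.
The molecule carries a hydroxyl group (-OH), whose atoms satisfy every constraint of the query, so the pattern matches.

Yes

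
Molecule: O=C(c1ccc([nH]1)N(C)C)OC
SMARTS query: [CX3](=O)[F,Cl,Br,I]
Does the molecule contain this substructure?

The pattern [CX3](=O)[F,Cl,Br,I] describes a carbonyl carbon bonded to a halogen — an acyl halide.
The closest candidate here is a methyl-ester group (-C(=O)OCH3), but the carbonyl is bonded to -O-C, not to a halogen. No other fragment satisfies the full query, so there is no match.

No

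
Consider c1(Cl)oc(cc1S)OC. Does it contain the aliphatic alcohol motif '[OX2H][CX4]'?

The pattern [OX2H][CX4] describes a hydroxyl oxygen bound to an sp3 (X4) carbon — an aliphatic alcohol.
The closest candidate here is a methoxy ether (-OCH3), but the oxygen has H0 (ether), not H1. No other fragment satisfies the full query, so there is no match.

No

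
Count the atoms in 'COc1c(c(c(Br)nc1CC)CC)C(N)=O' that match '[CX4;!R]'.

5

The query [CX4;!R] means: aliphatic carbon with four total connections, not in a ring.
Check the 16 heavy atoms by environment: 1× n (aromatic, X2, in 6-ring) → no; 5× c (aromatic, X3, in 6-ring) → no; 1× O (X2, acyclic) → no; 5× C (X4, acyclic) → match; 1× C (X3, acyclic) → no; 1× O (X1, acyclic) → no; 1× N (X3, acyclic) → no; 1× Br (X1, acyclic) → no.
That gives 5 matching atoms.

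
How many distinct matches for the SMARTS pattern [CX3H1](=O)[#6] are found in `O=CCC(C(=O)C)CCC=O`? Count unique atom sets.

[CX3H1](=O)[#6] is the SMARTS for an aldehyde: an sp2 carbon with one H, double-bonded to O and single-bonded to carbon.
The molecule carries 2 separate instances of an aldehyde (-CHO) meeting every constraint; each maps to a distinct set of atoms, giving 2 matches.

2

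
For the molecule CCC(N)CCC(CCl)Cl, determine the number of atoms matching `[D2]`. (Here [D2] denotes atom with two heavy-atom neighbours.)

4

Check the 10 heavy atoms by environment: 1× C (D1) → no; 4× C (D2) → match; 2× C (D3) → no; 1× N (D1) → no; 2× Cl (D1) → no.
That gives 4 matching atoms.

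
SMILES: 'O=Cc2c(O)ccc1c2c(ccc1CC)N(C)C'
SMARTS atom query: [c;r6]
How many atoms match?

The query [c;r6] means: aromatic carbon that belongs to a six-membered ring.
Check the 18 heavy atoms by environment: 10× c (aromatic, in 6-ring) → match; 1× N (acyclic) → no; 5× C (acyclic) → no; 2× O (acyclic) → no.
That gives 10 matching atoms.

10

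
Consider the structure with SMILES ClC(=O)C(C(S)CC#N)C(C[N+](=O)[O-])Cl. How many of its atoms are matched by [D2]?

The query [D2] means: atom with exactly two heavy-atom neighbours.
Check the 15 heavy atoms by environment: 3× C (D2) → match; 4× C (D3) → no; 2× Cl (D1) → no; 1× N (D1) → no; 1× S (D1) → no; 1× N (charge +1, D3) → no; 1× O (charge -1, D1) → no; 2× O (D1) → no.
That gives 3 matching atoms.

3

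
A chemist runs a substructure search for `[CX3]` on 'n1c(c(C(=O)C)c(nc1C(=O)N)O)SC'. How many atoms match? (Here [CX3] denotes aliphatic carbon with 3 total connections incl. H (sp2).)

2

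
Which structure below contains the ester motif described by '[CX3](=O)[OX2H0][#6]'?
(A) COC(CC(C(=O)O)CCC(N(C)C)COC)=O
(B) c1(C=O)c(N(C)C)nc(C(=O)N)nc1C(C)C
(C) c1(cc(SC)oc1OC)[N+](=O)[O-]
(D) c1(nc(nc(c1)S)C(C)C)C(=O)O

A

[CX3](=O)[OX2H0][#6] describes a carbonyl carbon bonded to an oxygen that is itself bonded to carbon (no H on that O) (an ester).
(A) contains a methyl-ester group (-C(=O)OCH3), which satisfies every atom and bond constraint.
(B) has a primary amide (-C(=O)NH2) but the carbonyl is bonded to N, not to an O-C linkage.
(C) has a methoxy ether (-OCH3) but the ether oxygen is not adjacent to a C=O carbon.
(D) has a carboxylic acid group (-C(=O)OH) but the singly-bonded O carries H (OX2H1, not H0).
So the answer is (A).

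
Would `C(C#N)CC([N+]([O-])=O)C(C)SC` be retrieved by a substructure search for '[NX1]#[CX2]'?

Yes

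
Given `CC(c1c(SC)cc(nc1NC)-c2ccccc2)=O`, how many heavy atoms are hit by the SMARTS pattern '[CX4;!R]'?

3

Check the 19 heavy atoms by environment: 1× n (aromatic, X2, in 6-ring) → no; 11× c (aromatic, X3, in 6-ring) → no; 1× C (X3, acyclic) → no; 1× O (X1, acyclic) → no; 3× C (X4, acyclic) → match; 1× N (X3, acyclic) → no; 1× S (X2, acyclic) → no.
That gives 3 matching atoms.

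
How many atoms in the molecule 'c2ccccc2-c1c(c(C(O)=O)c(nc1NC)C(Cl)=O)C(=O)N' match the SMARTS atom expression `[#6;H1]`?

5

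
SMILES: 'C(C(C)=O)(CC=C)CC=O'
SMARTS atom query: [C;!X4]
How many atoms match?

4

Check the 10 heavy atoms by environment: 4× C (X4) → no; 4× C (X3) → match; 2× O (X1) → no.
That gives 4 matching atoms.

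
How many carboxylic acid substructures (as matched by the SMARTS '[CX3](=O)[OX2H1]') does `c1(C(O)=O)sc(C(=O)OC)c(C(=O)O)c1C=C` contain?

2

[CX3](=O)[OX2H1] is the SMARTS for a carboxylic acid: an sp2 carbon double-bonded to O and single-bonded to an -OH oxygen.
The molecule carries 2 separate instances of a carboxylic acid group (-C(=O)OH) meeting every constraint; each maps to a distinct set of atoms, giving 2 matches.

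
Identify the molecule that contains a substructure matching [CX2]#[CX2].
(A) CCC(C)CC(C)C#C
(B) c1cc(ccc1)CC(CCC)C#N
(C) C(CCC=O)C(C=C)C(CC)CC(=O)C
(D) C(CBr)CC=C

A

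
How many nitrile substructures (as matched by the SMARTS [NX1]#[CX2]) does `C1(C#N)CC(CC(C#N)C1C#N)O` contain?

3

[NX1]#[CX2] is the SMARTS for a nitrile: a nitrogen triple-bonded to a two-connected carbon.
The molecule carries 3 separate instances of a nitrile (-C#N) meeting every constraint; each maps to a distinct set of atoms, giving 3 matches.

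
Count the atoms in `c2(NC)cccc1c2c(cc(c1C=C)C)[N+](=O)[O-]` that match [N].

The query [N] means: uppercase N matches aliphatic (non-aromatic) nitrogen only.
Check the 18 heavy atoms by environment: 10× c (aromatic) → no; 1× N (charge +1) → match; 1× O (charge -1) → no; 1× O → no; 1× N → match; 4× C → no.
Summing the matching environments: 1 + 1 = 2 matching atoms.

2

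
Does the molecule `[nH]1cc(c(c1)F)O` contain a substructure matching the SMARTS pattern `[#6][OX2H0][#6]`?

The pattern [#6][OX2H0][#6] describes an aliphatic oxygen bridging two carbons with no H on the oxygen — an ether.
The closest candidate here is a hydroxyl group (-OH), but the oxygen has H1, not H0 bridging two carbons. No other fragment satisfies the full query, so there is no match.

No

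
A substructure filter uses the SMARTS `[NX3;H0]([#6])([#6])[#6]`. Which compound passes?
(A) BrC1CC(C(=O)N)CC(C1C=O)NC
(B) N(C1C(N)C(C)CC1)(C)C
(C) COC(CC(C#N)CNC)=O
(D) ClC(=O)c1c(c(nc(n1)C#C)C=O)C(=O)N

[NX3;H0]([#6])([#6])[#6] describes a trivalent nitrogen with no H, bonded to three carbons (a tertiary amine).
(A) has an N-methylamino group (-NHCH3) but the nitrogen still has one H (H1), not H0.
(B) contains a dimethylamino group (-N(CH3)2), which satisfies every atom and bond constraint.
(C) has an N-methylamino group (-NHCH3) but the nitrogen still has one H (H1), not H0.
(D) has a primary amide (-C(=O)NH2) but the amide nitrogen has H2 and only one carbon neighbour.
So the answer is (B).

B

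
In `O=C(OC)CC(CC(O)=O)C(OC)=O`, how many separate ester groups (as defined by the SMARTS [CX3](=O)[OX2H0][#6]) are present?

2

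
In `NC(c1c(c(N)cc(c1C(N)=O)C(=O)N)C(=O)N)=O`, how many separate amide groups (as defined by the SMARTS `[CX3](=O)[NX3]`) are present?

4

[CX3](=O)[NX3] is the SMARTS for an amide: a carbonyl carbon bonded to a trivalent nitrogen.
The molecule carries 4 separate instances of a primary amide (-C(=O)NH2) meeting every constraint; each maps to a distinct set of atoms, giving 4 matches.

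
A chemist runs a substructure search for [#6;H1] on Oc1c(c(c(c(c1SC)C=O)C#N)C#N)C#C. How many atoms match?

2

Check the 17 heavy atoms by environment: 6× c (aromatic, H0) → no; 3× C (H0) → no; 2× C (H1) → match; 1× S (H0) → no; 1× C (H3) → no; 1× O (H1) → no; 2× N (H0) → no; 1× O (H0) → no.
That gives 2 matching atoms.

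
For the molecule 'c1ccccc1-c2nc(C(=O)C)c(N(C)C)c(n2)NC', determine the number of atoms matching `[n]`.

Check the 20 heavy atoms by environment: 2× n (aromatic) → match; 10× c (aromatic) → no; 2× N → no; 5× C → no; 1× O → no.
That gives 2 matching atoms.

2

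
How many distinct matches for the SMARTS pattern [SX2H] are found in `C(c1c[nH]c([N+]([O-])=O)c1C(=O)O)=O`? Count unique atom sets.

0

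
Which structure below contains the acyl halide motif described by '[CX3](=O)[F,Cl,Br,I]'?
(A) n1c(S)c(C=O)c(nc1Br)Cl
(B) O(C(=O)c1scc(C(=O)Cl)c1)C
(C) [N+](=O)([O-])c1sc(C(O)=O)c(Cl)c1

B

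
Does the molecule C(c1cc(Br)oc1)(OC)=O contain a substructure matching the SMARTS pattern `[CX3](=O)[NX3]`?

No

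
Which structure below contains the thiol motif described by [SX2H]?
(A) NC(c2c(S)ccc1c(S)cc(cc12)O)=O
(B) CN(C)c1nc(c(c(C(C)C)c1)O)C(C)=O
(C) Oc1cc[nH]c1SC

[SX2H] describes an aliphatic sulfur with two connections, one being H (a thiol).
(A) contains a thiol (-SH), which satisfies every atom and bond constraint.
(B) has a hydroxyl group (-OH) but it is an -OH, not an -SH.
(C) has a methylthio ether (-SCH3) but the sulfur has H0 (bonded to two carbons), not H1.
So the answer is (A).

A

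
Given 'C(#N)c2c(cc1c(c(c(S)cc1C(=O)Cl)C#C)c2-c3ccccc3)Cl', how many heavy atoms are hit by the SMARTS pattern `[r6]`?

The query [r6] means: r6 matches atoms in a six-membered ring.
Check the 25 heavy atoms by environment: 16× c (aromatic, in 6-ring) → match; 4× C (acyclic) → no; 1× O (acyclic) → no; 2× Cl (acyclic) → no; 1× N (acyclic) → no; 1× S (acyclic) → no.
That gives 16 matching atoms.

16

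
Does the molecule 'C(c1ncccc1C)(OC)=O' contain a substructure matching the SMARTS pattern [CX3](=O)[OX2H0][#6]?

Yes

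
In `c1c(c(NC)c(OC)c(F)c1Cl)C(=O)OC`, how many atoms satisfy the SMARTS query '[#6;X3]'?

7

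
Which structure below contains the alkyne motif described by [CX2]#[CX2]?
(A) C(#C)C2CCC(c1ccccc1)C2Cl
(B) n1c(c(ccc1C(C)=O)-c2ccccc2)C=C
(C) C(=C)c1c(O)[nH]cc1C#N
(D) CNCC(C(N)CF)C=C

A

[CX2]#[CX2] describes a carbon-carbon triple bond (an alkyne).
(A) contains an ethynyl group (-C#CH), which satisfies every atom and bond constraint.
(B) has a vinyl group (-CH=CH2) but the C=C is a double bond; both carbons are CX3, not CX2.
(C) has a vinyl group (-CH=CH2) but the C=C is a double bond; both carbons are CX3, not CX2.
(D) has a vinyl group (-CH=CH2) but the C=C is a double bond; both carbons are CX3, not CX2.
So the answer is (A).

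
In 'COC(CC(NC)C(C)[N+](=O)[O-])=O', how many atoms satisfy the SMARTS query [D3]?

Check the 13 heavy atoms by environment: 1× C (D2) → no; 3× C (D3) → match; 3× C (D1) → no; 1× N (D2) → no; 1× N (charge +1, D3) → match; 1× O (charge -1, D1) → no; 2× O (D1) → no; 1× O (D2) → no.
Summing the matching environments: 3 + 1 = 4 matching atoms.

4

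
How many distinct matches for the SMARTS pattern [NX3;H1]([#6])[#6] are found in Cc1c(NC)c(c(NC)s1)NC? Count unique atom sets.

3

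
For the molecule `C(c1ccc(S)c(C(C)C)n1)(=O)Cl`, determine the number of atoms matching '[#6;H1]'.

3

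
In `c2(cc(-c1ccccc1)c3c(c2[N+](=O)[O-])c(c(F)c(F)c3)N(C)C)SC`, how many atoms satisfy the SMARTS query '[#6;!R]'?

3

The query [#6;!R] means: carbon not in any ring.
Check the 26 heavy atoms by environment: 16× c (aromatic, in 6-ring) → no; 2× F (acyclic) → no; 1× N (acyclic) → no; 3× C (acyclic) → match; 1× S (acyclic) → no; 1× N (charge +1, acyclic) → no; 1× O (charge -1, acyclic) → no; 1× O (acyclic) → no.
That gives 3 matching atoms.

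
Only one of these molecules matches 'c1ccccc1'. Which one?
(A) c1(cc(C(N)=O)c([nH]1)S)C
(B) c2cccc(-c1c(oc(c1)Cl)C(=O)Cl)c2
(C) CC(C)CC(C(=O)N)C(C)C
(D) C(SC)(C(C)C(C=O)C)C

c1ccccc1 describes six aromatic carbons in a ring (a benzene ring).
(A) has a methyl group (-CH3) but no six-membered all-carbon aromatic ring is present.
(B) contains a phenyl ring, which satisfies every atom and bond constraint.
(C) has a methyl group (-CH3) but no six-membered all-carbon aromatic ring is present.
(D) has a methyl group (-CH3) but no six-membered all-carbon aromatic ring is present.
So the answer is (B).

B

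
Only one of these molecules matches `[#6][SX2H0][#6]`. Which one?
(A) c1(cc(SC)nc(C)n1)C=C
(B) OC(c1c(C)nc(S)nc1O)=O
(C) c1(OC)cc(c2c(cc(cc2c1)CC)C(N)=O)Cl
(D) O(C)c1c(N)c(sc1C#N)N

[#6][SX2H0][#6] describes an aliphatic sulfur bridging two carbons with no H on the sulfur (a thioether).
(A) contains a methylthio ether (-SCH3), which satisfies every atom and bond constraint.
(B) has a thiol (-SH) but the sulfur has H1, not H0 bridging two carbons.
(C) has a methoxy ether (-OCH3) but the bridging atom is O, not S.
(D) has a methoxy ether (-OCH3) but the bridging atom is O, not S.
So the answer is (A).

A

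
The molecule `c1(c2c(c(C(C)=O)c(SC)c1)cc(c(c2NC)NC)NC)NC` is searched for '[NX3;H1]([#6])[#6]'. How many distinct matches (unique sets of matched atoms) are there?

[NX3;H1]([#6])[#6] is the SMARTS for a secondary amine: a trivalent nitrogen with one H, bonded to two carbons.
The molecule carries 4 separate instances of an N-methylamino group (-NHCH3) meeting every constraint; each maps to a distinct set of atoms, giving 4 matches.

4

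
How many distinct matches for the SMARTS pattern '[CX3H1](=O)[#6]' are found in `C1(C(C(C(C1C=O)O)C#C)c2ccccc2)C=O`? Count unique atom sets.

2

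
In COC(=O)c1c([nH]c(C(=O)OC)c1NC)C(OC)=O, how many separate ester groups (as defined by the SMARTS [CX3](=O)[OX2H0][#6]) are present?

[CX3](=O)[OX2H0][#6] is the SMARTS for an ester: a carbonyl carbon bonded to an oxygen that is itself bonded to carbon (no H on that O).
The molecule carries 3 separate instances of a methyl-ester group (-C(=O)OCH3) meeting every constraint; each maps to a distinct set of atoms, giving 3 matches.

3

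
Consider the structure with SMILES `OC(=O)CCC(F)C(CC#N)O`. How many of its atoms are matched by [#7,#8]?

4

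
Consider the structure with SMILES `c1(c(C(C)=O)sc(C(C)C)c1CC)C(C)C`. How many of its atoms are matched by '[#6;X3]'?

The query [#6;X3] means: any carbon (aromatic or not) with three total connections.
Check the 16 heavy atoms by environment: 1× s (aromatic, X2) → no; 4× c (aromatic, X3) → match; 9× C (X4) → no; 1× C (X3) → match; 1× O (X1) → no.
Summing the matching environments: 4 + 1 = 5 matching atoms.

5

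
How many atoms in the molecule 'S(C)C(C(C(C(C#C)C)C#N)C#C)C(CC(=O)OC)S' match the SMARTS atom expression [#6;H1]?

7

The query [#6;H1] means: any carbon bearing exactly one hydrogen.
Check the 20 heavy atoms by environment: 1× C (H2) → no; 7× C (H1) → match; 3× C (H3) → no; 1× S (H0) → no; 4× C (H0) → no; 1× N (H0) → no; 1× S (H1) → no; 2× O (H0) → no.
That gives 7 matching atoms.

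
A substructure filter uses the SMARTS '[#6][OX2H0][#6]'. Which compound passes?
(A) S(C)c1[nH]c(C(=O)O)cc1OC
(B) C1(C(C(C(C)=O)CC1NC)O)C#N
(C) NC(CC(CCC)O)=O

[#6][OX2H0][#6] describes an aliphatic oxygen bridging two carbons with no H on the oxygen (an ether).
(A) contains a methoxy ether (-OCH3), which satisfies every atom and bond constraint.
(B) has a hydroxyl group (-OH) but the oxygen has H1, not H0 bridging two carbons.
(C) has a hydroxyl group (-OH) but the oxygen has H1, not H0 bridging two carbons.
So the answer is (A).

A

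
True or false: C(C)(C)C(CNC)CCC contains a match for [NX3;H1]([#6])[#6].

The pattern [NX3;H1]([#6])[#6] describes a trivalent nitrogen with one H, bonded to two carbons — a secondary amine.
The molecule carries an N-methylamino group (-NHCH3), whose atoms satisfy every constraint of the query, so the pattern matches.

True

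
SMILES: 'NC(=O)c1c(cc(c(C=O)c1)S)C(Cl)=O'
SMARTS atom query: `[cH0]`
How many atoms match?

The query [cH0] means: aromatic carbon with no attached hydrogen (substituted or ring-fusion).
Check the 15 heavy atoms by environment: 4× c (aromatic, H0) → match; 2× c (aromatic, H1) → no; 1× S (H1) → no; 1× C (H1) → no; 3× O (H0) → no; 2× C (H0) → no; 1× Cl (H0) → no; 1× N (H2) → no.
That gives 4 matching atoms.

4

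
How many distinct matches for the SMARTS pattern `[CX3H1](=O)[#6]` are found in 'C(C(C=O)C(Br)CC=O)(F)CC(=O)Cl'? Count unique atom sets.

2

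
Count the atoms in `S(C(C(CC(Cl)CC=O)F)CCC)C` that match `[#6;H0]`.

0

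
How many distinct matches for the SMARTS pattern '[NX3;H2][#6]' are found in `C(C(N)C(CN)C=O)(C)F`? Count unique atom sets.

2

[NX3;H2][#6] is the SMARTS for a primary amine: a trivalent nitrogen with two H attached to carbon.
The molecule carries 2 separate instances of a primary amino group (-NH2) meeting every constraint; each maps to a distinct set of atoms, giving 2 matches.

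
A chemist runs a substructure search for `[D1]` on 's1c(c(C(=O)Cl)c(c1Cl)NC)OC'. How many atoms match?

The query [D1] means: atom with exactly one heavy-atom neighbour (degree 1).
Check the 13 heavy atoms by environment: 1× s (aromatic, D2) → no; 4× c (aromatic, D3) → no; 1× C (D3) → no; 1× O (D1) → match; 2× Cl (D1) → match; 1× O (D2) → no; 2× C (D1) → match; 1× N (D2) → no.
Summing the matching environments: 1 + 2 + 2 = 5 matching atoms.

5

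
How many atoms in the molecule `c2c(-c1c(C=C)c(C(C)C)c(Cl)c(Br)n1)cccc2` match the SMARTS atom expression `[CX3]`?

2

The query [CX3] means: C with X3: aliphatic carbon with exactly 3 total connections.
Check the 19 heavy atoms by environment: 1× n (aromatic, X2) → no; 11× c (aromatic, X3) → no; 1× Cl (X1) → no; 2× C (X3) → match; 1× Br (X1) → no; 3× C (X4) → no.
That gives 2 matching atoms.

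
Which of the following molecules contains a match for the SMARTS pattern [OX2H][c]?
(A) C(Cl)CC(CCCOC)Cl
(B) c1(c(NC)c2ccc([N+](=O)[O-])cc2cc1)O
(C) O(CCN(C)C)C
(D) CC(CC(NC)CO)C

B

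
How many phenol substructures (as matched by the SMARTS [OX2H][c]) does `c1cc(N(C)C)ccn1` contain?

0

[OX2H][c] is the SMARTS for a phenol: a hydroxyl oxygen attached to an aromatic carbon.
No fragment in the molecule satisfies every constraint, giving 0 matches.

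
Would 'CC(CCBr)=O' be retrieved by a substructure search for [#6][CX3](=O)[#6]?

The pattern [#6][CX3](=O)[#6] describes a carbonyl carbon (no H) flanked by two carbons — a ketone.
The molecule carries an acetyl/ketone group (-C(=O)CH3), whose atoms satisfy every constraint of the query, so the pattern matches.

Yes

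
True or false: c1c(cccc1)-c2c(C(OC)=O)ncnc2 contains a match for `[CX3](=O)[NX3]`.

False

The pattern [CX3](=O)[NX3] describes a carbonyl carbon bonded to a trivalent nitrogen — an amide.
The closest candidate here is a methyl-ester group (-C(=O)OCH3), but the carbonyl is bonded to O, not to an NX3 nitrogen. No other fragment satisfies the full query, so there is no match.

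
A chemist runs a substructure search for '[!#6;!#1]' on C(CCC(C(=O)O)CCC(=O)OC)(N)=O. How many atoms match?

Check the 15 heavy atoms by environment: 9× C → no; 5× O → match; 1× N → match.
Summing the matching environments: 5 + 1 = 6 matching atoms.

6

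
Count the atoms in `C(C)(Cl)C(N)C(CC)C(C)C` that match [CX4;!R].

The query [CX4;!R] means: aliphatic carbon with four total connections, not in a ring.
Check the 11 heavy atoms by environment: 9× C (X4, acyclic) → match; 1× Cl (X1, acyclic) → no; 1× N (X3, acyclic) → no.
That gives 9 matching atoms.

9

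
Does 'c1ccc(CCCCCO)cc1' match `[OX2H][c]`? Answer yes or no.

No

The pattern [OX2H][c] describes a hydroxyl oxygen attached to an aromatic carbon — a phenol.
The closest candidate here is a hydroxyl group (-OH), but the -OH is on an aliphatic carbon, not an aromatic c. No other fragment satisfies the full query, so there is no match.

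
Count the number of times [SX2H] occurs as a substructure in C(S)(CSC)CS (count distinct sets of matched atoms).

[SX2H] is the SMARTS for a thiol: an aliphatic sulfur with two connections, one being H.
The molecule carries 2 separate instances of a thiol (-SH) meeting every constraint; each maps to a distinct set of atoms, giving 2 matches.

2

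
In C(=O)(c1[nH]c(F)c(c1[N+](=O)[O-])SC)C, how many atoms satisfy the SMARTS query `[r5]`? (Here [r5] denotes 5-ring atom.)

5

The query [r5] means: r5 matches atoms in a five-membered ring.
Check the 14 heavy atoms by environment: 1× n (aromatic, in 5-ring) → match; 4× c (aromatic, in 5-ring) → match; 1× N (charge +1, acyclic) → no; 1× O (charge -1, acyclic) → no; 2× O (acyclic) → no; 3× C (acyclic) → no; 1× S (acyclic) → no; 1× F (acyclic) → no.
Summing the matching environments: 1 + 4 = 5 matching atoms.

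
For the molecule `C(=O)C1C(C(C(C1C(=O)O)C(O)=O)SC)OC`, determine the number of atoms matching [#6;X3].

3

The query [#6;X3] means: any carbon (aromatic or not) with three total connections.
Check the 17 heavy atoms by environment: 7× C (X4) → no; 3× C (X3) → match; 3× O (X1) → no; 3× O (X2) → no; 1× S (X2) → no.
That gives 3 matching atoms.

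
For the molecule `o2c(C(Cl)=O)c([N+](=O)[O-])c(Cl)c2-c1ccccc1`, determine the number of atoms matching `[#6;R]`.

The query [#6;R] means: carbon that is part of a ring.
Check the 18 heavy atoms by environment: 1× o (aromatic, in 5-ring) → no; 4× c (aromatic, in 5-ring) → match; 1× C (acyclic) → no; 2× O (acyclic) → no; 2× Cl (acyclic) → no; 6× c (aromatic, in 6-ring) → match; 1× N (charge +1, acyclic) → no; 1× O (charge -1, acyclic) → no.
Summing the matching environments: 4 + 6 = 10 matching atoms.

10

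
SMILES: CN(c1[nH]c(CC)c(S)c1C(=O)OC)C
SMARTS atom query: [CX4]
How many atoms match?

5

The query [CX4] means: C with X4: aliphatic carbon with exactly 4 total connections (bonds + H).
Check the 15 heavy atoms by environment: 1× n (aromatic, X3) → no; 4× c (aromatic, X3) → no; 1× C (X3) → no; 1× O (X1) → no; 1× O (X2) → no; 5× C (X4) → match; 1× N (X3) → no; 1× S (X2) → no.
That gives 5 matching atoms.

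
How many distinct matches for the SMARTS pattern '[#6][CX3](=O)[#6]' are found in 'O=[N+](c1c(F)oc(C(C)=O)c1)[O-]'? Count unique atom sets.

1

[#6][CX3](=O)[#6] is the SMARTS for a ketone: a carbonyl carbon (no H) flanked by two carbons.
Exactly one fragment in the molecule meets all constraints, giving 1 match.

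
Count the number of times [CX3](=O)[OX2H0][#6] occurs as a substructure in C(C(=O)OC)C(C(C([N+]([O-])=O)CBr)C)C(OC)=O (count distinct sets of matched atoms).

2

[CX3](=O)[OX2H0][#6] is the SMARTS for an ester: a carbonyl carbon bonded to an oxygen that is itself bonded to carbon (no H on that O).
The molecule carries 2 separate instances of a methyl-ester group (-C(=O)OCH3) meeting every constraint; each maps to a distinct set of atoms, giving 2 matches.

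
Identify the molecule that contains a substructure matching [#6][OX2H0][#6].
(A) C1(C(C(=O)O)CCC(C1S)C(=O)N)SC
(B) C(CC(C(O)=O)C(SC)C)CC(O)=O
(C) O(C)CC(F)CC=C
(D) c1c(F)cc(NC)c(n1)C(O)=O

C

[#6][OX2H0][#6] describes an aliphatic oxygen bridging two carbons with no H on the oxygen (an ether).
(A) has a carboxylic acid group (-C(=O)OH) but the -OH oxygen has H1; the =O is OX1, not OX2.
(B) has a carboxylic acid group (-C(=O)OH) but the -OH oxygen has H1; the =O is OX1, not OX2.
(C) contains a methoxy ether (-OCH3), which satisfies every atom and bond constraint.
(D) has a carboxylic acid group (-C(=O)OH) but the -OH oxygen has H1; the =O is OX1, not OX2.
So the answer is (C).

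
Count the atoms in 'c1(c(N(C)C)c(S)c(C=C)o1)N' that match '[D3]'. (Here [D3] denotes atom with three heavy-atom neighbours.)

The query [D3] means: atom with exactly three heavy-atom neighbours.
Check the 12 heavy atoms by environment: 1× o (aromatic, D2) → no; 4× c (aromatic, D3) → match; 1× N (D3) → match; 3× C (D1) → no; 1× N (D1) → no; 1× C (D2) → no; 1× S (D1) → no.
Summing the matching environments: 4 + 1 = 5 matching atoms.

5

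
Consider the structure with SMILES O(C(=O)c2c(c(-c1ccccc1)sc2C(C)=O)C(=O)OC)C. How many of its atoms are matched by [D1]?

6

Check the 22 heavy atoms by environment: 1× s (aromatic, D2) → no; 5× c (aromatic, D3) → no; 3× C (D3) → no; 3× O (D1) → match; 2× O (D2) → no; 3× C (D1) → match; 5× c (aromatic, D2) → no.
Summing the matching environments: 3 + 3 = 6 matching atoms.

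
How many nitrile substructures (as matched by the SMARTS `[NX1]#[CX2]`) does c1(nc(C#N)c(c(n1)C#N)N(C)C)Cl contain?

2

[NX1]#[CX2] is the SMARTS for a nitrile: a nitrogen triple-bonded to a two-connected carbon.
The molecule carries 2 separate instances of a nitrile (-C#N) meeting every constraint; each maps to a distinct set of atoms, giving 2 matches.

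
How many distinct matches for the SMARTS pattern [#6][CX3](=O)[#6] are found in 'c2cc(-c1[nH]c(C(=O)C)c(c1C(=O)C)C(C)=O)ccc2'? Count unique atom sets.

[#6][CX3](=O)[#6] is the SMARTS for a ketone: a carbonyl carbon (no H) flanked by two carbons.
The molecule carries 3 separate instances of an acetyl/ketone group (-C(=O)CH3) meeting every constraint; each maps to a distinct set of atoms, giving 3 matches.

3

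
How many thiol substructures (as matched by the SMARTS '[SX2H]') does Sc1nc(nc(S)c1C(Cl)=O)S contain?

[SX2H] is the SMARTS for a thiol: an aliphatic sulfur with two connections, one being H.
The molecule carries 3 separate instances of a thiol (-SH) meeting every constraint; each maps to a distinct set of atoms, giving 3 matches.

3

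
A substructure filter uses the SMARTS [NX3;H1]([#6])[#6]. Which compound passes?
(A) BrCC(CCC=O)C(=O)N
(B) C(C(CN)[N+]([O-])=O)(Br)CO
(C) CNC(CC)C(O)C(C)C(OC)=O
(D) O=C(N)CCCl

C

[NX3;H1]([#6])[#6] describes a trivalent nitrogen with one H, bonded to two carbons (a secondary amine).
(A) has a primary amide (-C(=O)NH2) but the -C(=O)NH2 nitrogen has H2, not H1.
(B) has a primary amino group (-NH2) but the nitrogen has H2 and only one carbon neighbour.
(C) contains an N-methylamino group (-NHCH3), which satisfies every atom and bond constraint.
(D) has a primary amide (-C(=O)NH2) but the -C(=O)NH2 nitrogen has H2, not H1.
So the answer is (C).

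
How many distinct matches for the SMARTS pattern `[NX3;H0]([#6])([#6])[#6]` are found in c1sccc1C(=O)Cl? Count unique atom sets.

0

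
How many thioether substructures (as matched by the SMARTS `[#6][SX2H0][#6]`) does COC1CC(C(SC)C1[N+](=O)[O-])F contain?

1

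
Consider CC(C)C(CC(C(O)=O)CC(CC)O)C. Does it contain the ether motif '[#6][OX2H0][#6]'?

The pattern [#6][OX2H0][#6] describes an aliphatic oxygen bridging two carbons with no H on the oxygen — an ether.
The closest candidate here is a hydroxyl group (-OH), but the oxygen has H1, not H0 bridging two carbons. No other fragment satisfies the full query, so there is no match.

No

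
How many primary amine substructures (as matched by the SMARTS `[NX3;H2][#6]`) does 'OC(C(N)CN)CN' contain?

[NX3;H2][#6] is the SMARTS for a primary amine: a trivalent nitrogen with two H attached to carbon.
The molecule carries 3 separate instances of a primary amino group (-NH2) meeting every constraint; each maps to a distinct set of atoms, giving 3 matches.

3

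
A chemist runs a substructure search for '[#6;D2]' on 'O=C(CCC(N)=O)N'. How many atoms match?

Check the 8 heavy atoms by environment: 2× C (D2) → match; 2× C (D3) → no; 2× O (D1) → no; 2× N (D1) → no.
That gives 2 matching atoms.

2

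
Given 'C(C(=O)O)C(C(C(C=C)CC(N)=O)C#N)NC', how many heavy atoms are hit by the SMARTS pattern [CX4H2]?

The query [CX4H2] means: sp3 carbon (X4) with exactly two hydrogens.
Check the 17 heavy atoms by environment: 2× C (H2, X4) → match; 3× C (H1, X4) → no; 2× C (H0, X3) → no; 2× O (H0, X1) → no; 1× N (H2, X3) → no; 1× N (H1, X3) → no; 1× C (H3, X4) → no; 1× C (H0, X2) → no; 1× N (H0, X1) → no; 1× O (H1, X2) → no; 1× C (H1, X3) → no; 1× C (H2, X3) → no.
That gives 2 matching atoms.

2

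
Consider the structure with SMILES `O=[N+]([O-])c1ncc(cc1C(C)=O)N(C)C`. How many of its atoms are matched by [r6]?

6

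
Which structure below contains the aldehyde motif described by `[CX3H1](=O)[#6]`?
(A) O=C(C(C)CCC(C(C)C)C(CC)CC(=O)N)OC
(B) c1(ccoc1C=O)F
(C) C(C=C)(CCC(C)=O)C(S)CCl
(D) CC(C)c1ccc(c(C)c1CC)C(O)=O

B

[CX3H1](=O)[#6] describes an sp2 carbon with one H, double-bonded to O and single-bonded to carbon (an aldehyde).
(A) has a methyl-ester group (-C(=O)OCH3) but the carbonyl carbon has H0, not H1.
(B) contains an aldehyde (-CHO), which satisfies every atom and bond constraint.
(C) has an acetyl/ketone group (-C(=O)CH3) but the carbonyl carbon has H0 (two carbon neighbours), not H1.
(D) has a carboxylic acid group (-C(=O)OH) but the carbonyl carbon has H0 and is bonded to O, not H1.
So the answer is (B).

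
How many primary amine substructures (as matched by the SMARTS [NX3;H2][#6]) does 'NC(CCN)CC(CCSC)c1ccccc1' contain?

[NX3;H2][#6] is the SMARTS for a primary amine: a trivalent nitrogen with two H attached to carbon.
The molecule carries 2 separate instances of a primary amino group (-NH2) meeting every constraint; each maps to a distinct set of atoms, giving 2 matches.

2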